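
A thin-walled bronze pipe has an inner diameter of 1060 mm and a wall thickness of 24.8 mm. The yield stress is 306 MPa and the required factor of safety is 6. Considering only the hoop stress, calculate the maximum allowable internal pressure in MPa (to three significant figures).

p_allow = 2.39 MPa

σ_allow = 306/6 = 51.00 MPa.
σ_h = pD/(2t) → p_allow = 2σ_allow t/D = 2×51.00×24.8/1060 = 2.386 MPa.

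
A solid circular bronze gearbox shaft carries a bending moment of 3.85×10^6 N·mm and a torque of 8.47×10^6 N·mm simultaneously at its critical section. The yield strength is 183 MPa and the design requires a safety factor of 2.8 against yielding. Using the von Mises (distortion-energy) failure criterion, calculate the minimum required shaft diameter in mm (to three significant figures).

σ_allow = σ_y/n = 183/2.8 = 65.36 MPa.
For a solid shaft σ_b = 32M/(πd³) and τ = 16T/(πd³), so the von Mises stress is σ' = (16/πd³)·√(4M²+3T²).
√(4M²+3T²) = √(4×(3.850×10^6)² + 3×(8.470×10^6)²) = 1.657×10^7 N·mm.
d³ = 16×1.657×10^7/(π×65.36) = 1.291×10^6 mm³.
d = 108.9 mm.

d = 109 mm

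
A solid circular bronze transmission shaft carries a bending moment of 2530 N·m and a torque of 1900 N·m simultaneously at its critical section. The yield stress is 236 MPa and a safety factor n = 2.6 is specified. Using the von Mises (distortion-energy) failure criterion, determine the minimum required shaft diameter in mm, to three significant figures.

σ_allow = σ_y/n = 236/2.6 = 90.77 MPa.
For a solid shaft σ_b = 32M/(πd³) and τ = 16T/(πd³), so the von Mises stress is σ' = (16/πd³)·√(4M²+3T²).
√(4M²+3T²) = √(4×(2.530×10^6)² + 3×(1.900×10^6)²) = 6.036×10^6 N·mm.
d³ = 16×6.036×10^6/(π×90.77) = 338700 mm³.
d = 69.70 mm.

d = 69.7 mm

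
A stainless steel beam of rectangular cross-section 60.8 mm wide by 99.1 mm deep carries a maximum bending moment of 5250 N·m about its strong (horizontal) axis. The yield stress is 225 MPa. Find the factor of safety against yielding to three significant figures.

n = 4.27

Section modulus S = bh²/6 = 60.8×99.1²/6 = 99520 mm³.
σ = M/S = 5250000/99520 = 52.75 MPa.
n = 225/52.75 = 4.265.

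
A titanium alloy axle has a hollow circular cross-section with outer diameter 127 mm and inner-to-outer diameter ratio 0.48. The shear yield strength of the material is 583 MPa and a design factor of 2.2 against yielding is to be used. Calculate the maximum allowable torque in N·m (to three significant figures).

τ_allow = 583/2.2 = 265.0 MPa.
For a hollow shaft T_allow = τ_allow·πd_o³(1−k⁴)/16 with 1−k⁴ = 0.9469, so πd_o³(1−k⁴)/16 = 380800 mm³.
T_allow = 265.0×380800 = 1.009×10^8 N·mm = 100900 N·m.

T_allow = 1.01×10^5 N·m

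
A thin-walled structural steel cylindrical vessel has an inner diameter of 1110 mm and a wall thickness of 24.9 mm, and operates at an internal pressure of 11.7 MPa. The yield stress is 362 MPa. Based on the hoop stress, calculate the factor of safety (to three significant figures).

σ_h = pD/(2t) = 11.7×1110/(2×24.9) = 260.8 MPa.
n = 362/260.8 = 1.388.

n = 1.39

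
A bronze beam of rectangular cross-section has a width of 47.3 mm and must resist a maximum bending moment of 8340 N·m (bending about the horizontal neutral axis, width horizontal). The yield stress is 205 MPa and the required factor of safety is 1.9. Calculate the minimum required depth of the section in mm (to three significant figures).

σ_allow = 205/1.9 = 107.9 MPa.
For a rectangular section σ = 6M/(bh²), so h² = 6M/(b σ_allow) = 6×8340000/(47.3×107.9) = 9805 mm².
h = 99.02 mm.

h = 99.0 mm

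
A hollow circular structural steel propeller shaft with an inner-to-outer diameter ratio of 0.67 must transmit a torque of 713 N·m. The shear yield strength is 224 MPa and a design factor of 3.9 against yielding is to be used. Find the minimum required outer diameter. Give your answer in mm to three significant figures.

d_o = 42.9 mm

τ_allow = 224/3.9 = 57.44 MPa.
For a hollow shaft τ = 16T/[πd_o³(1−k⁴)] with k = 0.67, so 1−k⁴ = 0.7985.
d_o³ = 16T/[π τ_allow (1−k⁴)] = 16×713000/(π×57.44×0.7985) = 79180 mm³.
d_o = 42.94 mm.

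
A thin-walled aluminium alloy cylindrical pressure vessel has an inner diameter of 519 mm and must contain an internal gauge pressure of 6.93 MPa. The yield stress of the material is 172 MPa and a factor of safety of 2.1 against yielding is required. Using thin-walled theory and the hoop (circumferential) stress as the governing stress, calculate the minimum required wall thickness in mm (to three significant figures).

σ_allow = 172/2.1 = 81.90 MPa.
Hoop stress σ_h = pD/(2t), so t = pD/(2σ_allow) = 6.93×519/(2×81.90) = 21.96 mm.

t = 22.0 mm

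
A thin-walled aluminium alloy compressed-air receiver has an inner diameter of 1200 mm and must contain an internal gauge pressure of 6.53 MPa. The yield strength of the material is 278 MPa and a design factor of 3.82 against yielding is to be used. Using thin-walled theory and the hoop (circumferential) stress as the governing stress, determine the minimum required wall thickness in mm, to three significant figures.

t = 53.8 mm

σ_allow = 278/3.82 = 72.77 MPa.
Hoop stress σ_h = pD/(2t), so t = pD/(2σ_allow) = 6.53×1200/(2×72.77) = 53.84 mm.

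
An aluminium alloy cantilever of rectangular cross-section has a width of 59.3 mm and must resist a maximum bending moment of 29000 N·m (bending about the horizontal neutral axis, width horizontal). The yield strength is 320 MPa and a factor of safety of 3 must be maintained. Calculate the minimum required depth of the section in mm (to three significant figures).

σ_allow = 320/3 = 106.7 MPa.
For a rectangular section σ = 6M/(bh²), so h² = 6M/(b σ_allow) = 6×2.9000×10^7/(59.3×106.7) = 27510 mm².
h = 165.9 mm.

h = 166 mm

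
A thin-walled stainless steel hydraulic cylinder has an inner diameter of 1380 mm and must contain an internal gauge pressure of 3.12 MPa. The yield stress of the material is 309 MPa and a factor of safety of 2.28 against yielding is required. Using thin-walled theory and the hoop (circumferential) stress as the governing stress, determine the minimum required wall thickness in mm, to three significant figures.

σ_allow = 309/2.28 = 135.5 MPa.
Hoop stress σ_h = pD/(2t), so t = pD/(2σ_allow) = 3.12×1380/(2×135.5) = 15.88 mm.

t = 15.9 mm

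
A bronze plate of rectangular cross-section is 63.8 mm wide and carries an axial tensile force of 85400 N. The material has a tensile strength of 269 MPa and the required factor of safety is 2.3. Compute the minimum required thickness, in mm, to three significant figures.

σ_allow = 269/2.3 = 117.0 MPa.
Required area A = F/σ_allow = 85400/117.0 = 730.2 mm².
t = A/w = 730.2/63.8 = 11.44 mm.

t = 11.4 mm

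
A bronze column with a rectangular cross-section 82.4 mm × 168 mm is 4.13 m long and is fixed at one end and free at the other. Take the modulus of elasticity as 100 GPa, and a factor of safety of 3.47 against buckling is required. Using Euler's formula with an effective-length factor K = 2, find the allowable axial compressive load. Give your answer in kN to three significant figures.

Buckling occurs about the weak axis: I_min = h·b³/12 = 168×82.4³/12 = 7.833×10^6 mm⁴ (b = 82.4 mm is the smaller dimension).
Effective length L_e = KL = 2×4.13 m = 8260 mm.
Euler critical load P_cr = π²EI/L_e² = π²×100000×7.833×10^6/8260² = 113300 N.
P_allow = P_cr/n = 113300/3.47 = 32650 N.

P_allow = 32.7 kN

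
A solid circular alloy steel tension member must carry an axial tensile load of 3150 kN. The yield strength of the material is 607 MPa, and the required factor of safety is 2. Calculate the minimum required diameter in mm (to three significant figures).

Allowable stress σ_allow = 607/2 = 303.5 MPa.
Required area A = F/σ_allow = 3150000/303.5 = 10380 mm².
A = πd²/4 → d = √(4A/π) = 115.0 mm.

d = 115 mm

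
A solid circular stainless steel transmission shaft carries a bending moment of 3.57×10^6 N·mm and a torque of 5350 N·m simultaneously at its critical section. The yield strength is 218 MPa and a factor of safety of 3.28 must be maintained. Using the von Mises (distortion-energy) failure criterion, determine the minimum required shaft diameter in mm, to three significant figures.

σ_allow = σ_y/n = 218/3.28 = 66.46 MPa.
For a solid shaft σ_b = 32M/(πd³) and τ = 16T/(πd³), so the von Mises stress is σ' = (16/πd³)·√(4M²+3T²).
√(4M²+3T²) = √(4×(3.570×10^6)² + 3×(5.350×10^6)²) = 1.170×10^7 N·mm.
d³ = 16×1.170×10^7/(π×66.46) = 896400 mm³.
d = 96.42 mm.

d = 96.4 mm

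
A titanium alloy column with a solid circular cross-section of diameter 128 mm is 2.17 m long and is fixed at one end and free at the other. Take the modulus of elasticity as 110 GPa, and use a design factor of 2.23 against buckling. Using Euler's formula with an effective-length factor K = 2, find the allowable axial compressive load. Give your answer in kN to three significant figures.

I = πd⁴/64 = π×128⁴/64 = 1.318×10^7 mm⁴.
Effective length L_e = KL = 2×2.17 m = 4340 mm.
Euler critical load P_cr = π²EI/L_e² = π²×110000×1.318×10^7/4340² = 759500 N.
P_allow = P_cr/n = 759500/2.23 = 340600 N.

P_allow = 341 kN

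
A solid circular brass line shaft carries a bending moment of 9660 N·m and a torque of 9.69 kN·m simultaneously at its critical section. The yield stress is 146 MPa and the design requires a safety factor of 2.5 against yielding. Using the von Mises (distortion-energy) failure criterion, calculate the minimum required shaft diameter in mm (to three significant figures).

d = 131 mm

σ_allow = σ_y/n = 146/2.5 = 58.40 MPa.
For a solid shaft σ_b = 32M/(πd³) and τ = 16T/(πd³), so the von Mises stress is σ' = (16/πd³)·√(4M²+3T²).
√(4M²+3T²) = √(4×(9.660×10^6)² + 3×(9.690×10^6)²) = 2.559×10^7 N·mm.
d³ = 16×2.559×10^7/(π×58.40) = 2.232×10^6 mm³.
d = 130.7 mm.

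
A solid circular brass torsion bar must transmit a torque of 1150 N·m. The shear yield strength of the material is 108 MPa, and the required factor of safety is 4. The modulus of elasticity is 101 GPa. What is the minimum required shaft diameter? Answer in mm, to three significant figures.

d = 60.1 mm

Allowable shear stress τ_allow = 108/4 = 27.00 MPa.
For a solid shaft τ = 16T/(πd³), so d³ = 16T/(π τ_allow) = 16×1150000/(π×27.00) = 216900 mm³.
d = (216900)^(1/3) = 60.09 mm.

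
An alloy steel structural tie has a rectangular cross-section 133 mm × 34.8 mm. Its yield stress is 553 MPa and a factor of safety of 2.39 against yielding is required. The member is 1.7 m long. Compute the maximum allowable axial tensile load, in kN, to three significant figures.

F_allow = 1070 kN

σ_allow = 553/2.39 = 231.4 MPa.
A = 133×34.8 = 4628 mm².
F_allow = σ_allow × A = 231.4×4628 = 1.071×10^6 N.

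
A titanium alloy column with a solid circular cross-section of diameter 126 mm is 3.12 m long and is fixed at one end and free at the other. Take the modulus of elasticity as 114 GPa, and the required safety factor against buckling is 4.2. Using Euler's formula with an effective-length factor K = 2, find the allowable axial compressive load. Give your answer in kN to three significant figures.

I = πd⁴/64 = π×126⁴/64 = 1.237×10^7 mm⁴.
Effective length L_e = KL = 2×3.12 m = 6240 mm.
Euler critical load P_cr = π²EI/L_e² = π²×114000×1.237×10^7/6240² = 357500 N.
P_allow = P_cr/n = 357500/4.2 = 85120 N.

P_allow = 85.1 kN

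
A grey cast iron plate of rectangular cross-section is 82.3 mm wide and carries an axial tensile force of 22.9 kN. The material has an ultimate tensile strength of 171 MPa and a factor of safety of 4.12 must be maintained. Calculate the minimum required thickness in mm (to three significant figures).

σ_allow = 171/4.12 = 41.50 MPa.
Required area A = F/σ_allow = 22900/41.50 = 551.7 mm².
t = A/w = 551.7/82.3 = 6.704 mm.

t = 6.70 mm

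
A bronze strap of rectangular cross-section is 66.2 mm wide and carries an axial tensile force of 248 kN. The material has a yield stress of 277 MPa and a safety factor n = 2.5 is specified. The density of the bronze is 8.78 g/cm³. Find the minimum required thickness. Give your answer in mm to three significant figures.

t = 33.8 mm

σ_allow = 277/2.5 = 110.8 MPa.
Required area A = F/σ_allow = 248000/110.8 = 2238 mm².
t = A/w = 2238/66.2 = 33.81 mm.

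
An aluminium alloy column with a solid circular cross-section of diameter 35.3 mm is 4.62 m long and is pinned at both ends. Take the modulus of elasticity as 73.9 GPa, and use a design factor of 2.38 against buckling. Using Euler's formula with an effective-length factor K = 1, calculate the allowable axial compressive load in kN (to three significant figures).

P_allow = 1.09 kN

I = πd⁴/64 = π×35.3⁴/64 = 76220 mm⁴.
Effective length L_e = KL = 1×4.62 m = 4620 mm.
Euler critical load P_cr = π²EI/L_e² = π²×73900×76220/4620² = 2605 N.
P_allow = P_cr/n = 2605/2.38 = 1094 N.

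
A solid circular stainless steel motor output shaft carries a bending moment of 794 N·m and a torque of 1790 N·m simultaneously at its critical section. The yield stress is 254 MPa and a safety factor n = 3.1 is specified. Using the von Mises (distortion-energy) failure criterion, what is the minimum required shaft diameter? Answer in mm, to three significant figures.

σ_allow = σ_y/n = 254/3.1 = 81.94 MPa.
For a solid shaft σ_b = 32M/(πd³) and τ = 16T/(πd³), so the von Mises stress is σ' = (16/πd³)·√(4M²+3T²).
√(4M²+3T²) = √(4×(794000)² + 3×(1.790×10^6)²) = 3.483×10^6 N·mm.
d³ = 16×3.483×10^6/(π×81.94) = 216500 mm³.
d = 60.05 mm.

d = 60.0 mm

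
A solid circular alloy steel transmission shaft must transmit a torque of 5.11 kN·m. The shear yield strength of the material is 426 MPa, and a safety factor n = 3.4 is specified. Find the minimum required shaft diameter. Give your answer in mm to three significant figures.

d = 59.2 mm

Allowable shear stress τ_allow = 426/3.4 = 125.3 MPa.
For a solid shaft τ = 16T/(πd³), so d³ = 16T/(π τ_allow) = 16×5110000/(π×125.3) = 207700 mm³.
d = (207700)^(1/3) = 59.22 mm.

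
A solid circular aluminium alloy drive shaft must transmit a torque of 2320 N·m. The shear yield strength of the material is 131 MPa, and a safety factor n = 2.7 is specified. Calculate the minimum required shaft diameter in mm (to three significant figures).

Allowable shear stress τ_allow = 131/2.7 = 48.52 MPa.
For a solid shaft τ = 16T/(πd³), so d³ = 16T/(π τ_allow) = 16×2320000/(π×48.52) = 243500 mm³.
d = (243500)^(1/3) = 62.45 mm.

d = 62.4 mm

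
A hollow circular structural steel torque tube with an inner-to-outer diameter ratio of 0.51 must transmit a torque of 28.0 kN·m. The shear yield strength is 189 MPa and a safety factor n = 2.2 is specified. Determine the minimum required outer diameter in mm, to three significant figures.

τ_allow = 189/2.2 = 85.91 MPa.
For a hollow shaft τ = 16T/[πd_o³(1−k⁴)] with k = 0.51, so 1−k⁴ = 0.9323.
d_o³ = 16T/[π τ_allow (1−k⁴)] = 16×2.8000×10^7/(π×85.91×0.9323) = 1.780×10^6 mm³.
d_o = 121.2 mm.

d_o = 121 mm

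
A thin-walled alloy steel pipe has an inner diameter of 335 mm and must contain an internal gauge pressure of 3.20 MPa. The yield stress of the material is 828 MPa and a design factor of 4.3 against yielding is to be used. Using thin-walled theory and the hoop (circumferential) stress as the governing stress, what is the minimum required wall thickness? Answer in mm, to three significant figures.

t = 2.78 mm

σ_allow = 828/4.3 = 192.6 MPa.
Hoop stress σ_h = pD/(2t), so t = pD/(2σ_allow) = 3.20×335/(2×192.6) = 2.784 mm.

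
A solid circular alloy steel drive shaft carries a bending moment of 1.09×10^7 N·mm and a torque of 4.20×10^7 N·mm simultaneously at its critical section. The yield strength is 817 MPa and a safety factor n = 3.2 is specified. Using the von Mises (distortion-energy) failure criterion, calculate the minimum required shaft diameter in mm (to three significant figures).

d = 115 mm

σ_allow = σ_y/n = 817/3.2 = 255.3 MPa.
For a solid shaft σ_b = 32M/(πd³) and τ = 16T/(πd³), so the von Mises stress is σ' = (16/πd³)·√(4M²+3T²).
√(4M²+3T²) = √(4×(1.090×10^7)² + 3×(4.200×10^7)²) = 7.594×10^7 N·mm.
d³ = 16×7.594×10^7/(π×255.3) = 1.515×10^6 mm³.
d = 114.8 mm.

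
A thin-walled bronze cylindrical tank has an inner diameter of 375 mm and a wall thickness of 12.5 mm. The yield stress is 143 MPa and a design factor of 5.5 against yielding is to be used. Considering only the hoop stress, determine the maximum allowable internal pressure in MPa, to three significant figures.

σ_allow = 143/5.5 = 26.00 MPa.
σ_h = pD/(2t) → p_allow = 2σ_allow t/D = 2×26.00×12.5/375 = 1.733 MPa.

p_allow = 1.73 MPa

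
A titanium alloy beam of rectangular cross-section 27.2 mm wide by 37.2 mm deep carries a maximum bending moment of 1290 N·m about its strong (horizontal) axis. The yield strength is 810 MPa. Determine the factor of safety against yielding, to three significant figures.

n = 3.94

Section modulus S = bh²/6 = 27.2×37.2²/6 = 6273 mm³.
σ = M/S = 1290000/6273 = 205.6 MPa.
n = 810/205.6 = 3.939.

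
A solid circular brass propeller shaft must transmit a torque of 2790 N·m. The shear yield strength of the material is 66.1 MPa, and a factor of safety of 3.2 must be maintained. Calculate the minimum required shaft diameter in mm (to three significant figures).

d = 88.3 mm

Allowable shear stress τ_allow = 66.1/3.2 = 20.66 MPa.
For a solid shaft τ = 16T/(πd³), so d³ = 16T/(π τ_allow) = 16×2790000/(π×20.66) = 687900 mm³.
d = (687900)^(1/3) = 88.28 mm.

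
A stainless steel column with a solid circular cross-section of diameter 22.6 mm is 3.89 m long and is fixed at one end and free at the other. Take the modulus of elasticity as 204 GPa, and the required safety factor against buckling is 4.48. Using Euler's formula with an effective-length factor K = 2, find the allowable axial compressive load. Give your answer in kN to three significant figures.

P_allow = 0.0951 kN

I = πd⁴/64 = π×22.6⁴/64 = 12810 mm⁴.
Effective length L_e = KL = 2×3.89 m = 7780 mm.
Euler critical load P_cr = π²EI/L_e² = π²×204000×12810/7780² = 426.0 N.
P_allow = P_cr/n = 426.0/4.48 = 95.08 N.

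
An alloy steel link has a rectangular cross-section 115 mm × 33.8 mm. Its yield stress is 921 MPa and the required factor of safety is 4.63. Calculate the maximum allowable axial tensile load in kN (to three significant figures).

F_allow = 773 kN

σ_allow = 921/4.63 = 198.9 MPa.
A = 115×33.8 = 3887 mm².
F_allow = σ_allow × A = 198.9×3887 = 773200 N.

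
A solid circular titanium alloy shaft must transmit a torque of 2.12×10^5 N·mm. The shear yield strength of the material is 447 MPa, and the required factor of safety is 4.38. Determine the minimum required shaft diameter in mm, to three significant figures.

d = 22.0 mm

Allowable shear stress τ_allow = 447/4.38 = 102.1 MPa.
For a solid shaft τ = 16T/(πd³), so d³ = 16T/(π τ_allow) = 16×212000/(π×102.1) = 10580 mm³.
d = (10580)^(1/3) = 21.95 mm.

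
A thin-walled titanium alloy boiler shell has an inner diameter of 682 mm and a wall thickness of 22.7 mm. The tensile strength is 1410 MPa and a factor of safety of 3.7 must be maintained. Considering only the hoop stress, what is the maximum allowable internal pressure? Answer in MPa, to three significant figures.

p_allow = 25.4 MPa

σ_allow = 1410/3.7 = 381.1 MPa.
σ_h = pD/(2t) → p_allow = 2σ_allow t/D = 2×381.1×22.7/682 = 25.37 MPa.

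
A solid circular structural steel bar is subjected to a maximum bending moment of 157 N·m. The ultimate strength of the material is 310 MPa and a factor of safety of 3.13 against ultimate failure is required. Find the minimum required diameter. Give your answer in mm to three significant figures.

σ_allow = 310/3.13 = 99.04 MPa.
For a solid circular section σ = 32M/(πd³), so d³ = 32M/(π σ_allow) = 32×157000/(π×99.04) = 16150 mm³.
d = 25.28 mm.

d = 25.3 mm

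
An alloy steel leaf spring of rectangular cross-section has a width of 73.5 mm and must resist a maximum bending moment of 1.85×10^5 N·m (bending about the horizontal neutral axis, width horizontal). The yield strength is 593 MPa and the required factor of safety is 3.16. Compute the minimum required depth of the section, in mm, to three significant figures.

h = 284 mm

σ_allow = 593/3.16 = 187.7 MPa.
For a rectangular section σ = 6M/(bh²), so h² = 6M/(b σ_allow) = 6×1.8500×10^8/(73.5×187.7) = 80480 mm².
h = 283.7 mm.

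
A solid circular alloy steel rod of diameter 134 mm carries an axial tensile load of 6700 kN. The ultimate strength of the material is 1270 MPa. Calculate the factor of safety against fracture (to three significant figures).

n = 2.67

A = πd²/4 = 14100 mm².
σ = F/A = 6700000/14100 = 475.1 MPa.
n = 1270/475.1 = 2.673.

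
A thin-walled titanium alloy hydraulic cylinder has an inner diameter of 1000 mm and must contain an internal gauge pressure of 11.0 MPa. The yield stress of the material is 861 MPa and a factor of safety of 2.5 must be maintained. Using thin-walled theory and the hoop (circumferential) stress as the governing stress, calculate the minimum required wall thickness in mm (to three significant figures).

σ_allow = 861/2.5 = 344.4 MPa.
Hoop stress σ_h = pD/(2t), so t = pD/(2σ_allow) = 11.0×1000/(2×344.4) = 15.97 mm.

t = 16.0 mm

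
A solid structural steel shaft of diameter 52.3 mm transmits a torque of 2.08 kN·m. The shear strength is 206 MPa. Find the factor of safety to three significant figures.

n = 2.78

τ = 16T/(πd³) = 16×2080000/(π×52.3³) = 74.05 MPa.
n = τ_limit/τ = 206/74.05 = 2.782.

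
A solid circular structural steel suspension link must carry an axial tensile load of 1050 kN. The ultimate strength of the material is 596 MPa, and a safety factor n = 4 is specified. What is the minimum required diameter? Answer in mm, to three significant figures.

d = 94.7 mm

Allowable stress σ_allow = 596/4 = 149.0 MPa.
Required area A = F/σ_allow = 1050000/149.0 = 7047 mm².
A = πd²/4 → d = √(4A/π) = 94.72 mm.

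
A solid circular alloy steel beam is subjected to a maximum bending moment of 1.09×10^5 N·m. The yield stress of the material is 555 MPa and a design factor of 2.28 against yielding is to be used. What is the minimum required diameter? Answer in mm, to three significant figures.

σ_allow = 555/2.28 = 243.4 MPa.
For a solid circular section σ = 32M/(πd³), so d³ = 32M/(π σ_allow) = 32×1.0900×10^8/(π×243.4) = 4.561×10^6 mm³.
d = 165.8 mm.

d = 166 mm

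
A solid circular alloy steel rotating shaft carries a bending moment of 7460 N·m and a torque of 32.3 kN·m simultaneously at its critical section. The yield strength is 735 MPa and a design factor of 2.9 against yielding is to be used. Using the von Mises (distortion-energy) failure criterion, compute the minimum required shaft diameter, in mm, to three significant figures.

σ_allow = σ_y/n = 735/2.9 = 253.4 MPa.
For a solid shaft σ_b = 32M/(πd³) and τ = 16T/(πd³), so the von Mises stress is σ' = (16/πd³)·√(4M²+3T²).
√(4M²+3T²) = √(4×(7.460×10^6)² + 3×(3.230×10^7)²) = 5.790×10^7 N·mm.
d³ = 16×5.790×10^7/(π×253.4) = 1.163×10^6 mm³.
d = 105.2 mm.

d = 105 mm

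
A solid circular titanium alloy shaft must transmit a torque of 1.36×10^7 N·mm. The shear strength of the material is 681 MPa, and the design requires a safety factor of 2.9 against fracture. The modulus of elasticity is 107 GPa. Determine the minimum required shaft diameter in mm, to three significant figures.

d = 66.6 mm

Allowable shear stress τ_allow = 681/2.9 = 234.8 MPa.
For a solid shaft τ = 16T/(πd³), so d³ = 16T/(π τ_allow) = 16×1.3600×10^7/(π×234.8) = 295000 mm³.
d = (295000)^(1/3) = 66.57 mm.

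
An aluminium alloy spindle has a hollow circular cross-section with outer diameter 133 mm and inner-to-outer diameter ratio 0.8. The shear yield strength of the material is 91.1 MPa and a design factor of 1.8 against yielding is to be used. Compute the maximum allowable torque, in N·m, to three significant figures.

T_allow = 13800 N·m

τ_allow = 91.1/1.8 = 50.61 MPa.
For a hollow shaft T_allow = τ_allow·πd_o³(1−k⁴)/16 with 1−k⁴ = 0.5904, so πd_o³(1−k⁴)/16 = 272700 mm³.
T_allow = 50.61×272700 = 1.380×10^7 N·mm = 13800 N·m.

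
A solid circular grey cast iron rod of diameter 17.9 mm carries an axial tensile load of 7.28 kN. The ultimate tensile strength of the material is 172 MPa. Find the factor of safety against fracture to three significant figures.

A = πd²/4 = 251.6 mm².
σ = F/A = 7280.0/251.6 = 28.93 MPa.
n = 172/28.93 = 5.946.

n = 5.95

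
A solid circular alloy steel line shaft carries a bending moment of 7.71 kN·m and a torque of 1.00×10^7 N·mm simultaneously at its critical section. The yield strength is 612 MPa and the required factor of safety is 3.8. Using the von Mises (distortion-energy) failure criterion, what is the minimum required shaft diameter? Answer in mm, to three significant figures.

σ_allow = σ_y/n = 612/3.8 = 161.1 MPa.
For a solid shaft σ_b = 32M/(πd³) and τ = 16T/(πd³), so the von Mises stress is σ' = (16/πd³)·√(4M²+3T²).
√(4M²+3T²) = √(4×(7.710×10^6)² + 3×(1.000×10^7)²) = 2.319×10^7 N·mm.
d³ = 16×2.319×10^7/(π×161.1) = 733300 mm³.
d = 90.18 mm.

d = 90.2 mm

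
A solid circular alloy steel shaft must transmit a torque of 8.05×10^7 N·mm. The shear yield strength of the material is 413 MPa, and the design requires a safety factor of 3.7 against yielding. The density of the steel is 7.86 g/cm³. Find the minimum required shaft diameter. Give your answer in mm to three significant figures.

Allowable shear stress τ_allow = 413/3.7 = 111.6 MPa.
For a solid shaft τ = 16T/(πd³), so d³ = 16T/(π τ_allow) = 16×8.0500×10^7/(π×111.6) = 3.673×10^6 mm³.
d = (3.673×10^6)^(1/3) = 154.3 mm.

d = 154 mm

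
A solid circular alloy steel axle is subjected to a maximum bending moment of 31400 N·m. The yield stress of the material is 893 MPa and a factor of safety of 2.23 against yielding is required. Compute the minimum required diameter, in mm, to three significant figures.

σ_allow = 893/2.23 = 400.4 MPa.
For a solid circular section σ = 32M/(πd³), so d³ = 32M/(π σ_allow) = 32×3.1400×10^7/(π×400.4) = 798700 mm³.
d = 92.78 mm.

d = 92.8 mm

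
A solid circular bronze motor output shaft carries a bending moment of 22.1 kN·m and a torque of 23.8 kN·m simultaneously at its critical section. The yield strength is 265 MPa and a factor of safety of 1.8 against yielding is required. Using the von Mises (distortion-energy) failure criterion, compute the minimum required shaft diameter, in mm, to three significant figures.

d = 128 mm

σ_allow = σ_y/n = 265/1.8 = 147.2 MPa.
For a solid shaft σ_b = 32M/(πd³) and τ = 16T/(πd³), so the von Mises stress is σ' = (16/πd³)·√(4M²+3T²).
√(4M²+3T²) = √(4×(2.210×10^7)² + 3×(2.380×10^7)²) = 6.044×10^7 N·mm.
d³ = 16×6.044×10^7/(π×147.2) = 2.091×10^6 mm³.
d = 127.9 mm.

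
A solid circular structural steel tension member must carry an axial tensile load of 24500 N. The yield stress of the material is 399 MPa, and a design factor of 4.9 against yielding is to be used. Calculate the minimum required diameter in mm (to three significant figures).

Allowable stress σ_allow = 399/4.9 = 81.43 MPa.
Required area A = F/σ_allow = 24500/81.43 = 300.9 mm².
A = πd²/4 → d = √(4A/π) = 19.57 mm.

d = 19.6 mm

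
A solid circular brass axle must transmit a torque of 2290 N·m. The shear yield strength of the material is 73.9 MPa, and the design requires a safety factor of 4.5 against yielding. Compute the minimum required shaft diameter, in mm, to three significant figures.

d = 89.2 mm

Allowable shear stress τ_allow = 73.9/4.5 = 16.42 MPa.
For a solid shaft τ = 16T/(πd³), so d³ = 16T/(π τ_allow) = 16×2290000/(π×16.42) = 710200 mm³.
d = (710200)^(1/3) = 89.22 mm.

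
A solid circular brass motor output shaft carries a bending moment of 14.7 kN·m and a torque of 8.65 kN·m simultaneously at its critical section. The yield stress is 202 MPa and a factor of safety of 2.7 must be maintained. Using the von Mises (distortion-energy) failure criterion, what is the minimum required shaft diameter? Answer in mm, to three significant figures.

σ_allow = σ_y/n = 202/2.7 = 74.81 MPa.
For a solid shaft σ_b = 32M/(πd³) and τ = 16T/(πd³), so the von Mises stress is σ' = (16/πd³)·√(4M²+3T²).
√(4M²+3T²) = √(4×(1.470×10^7)² + 3×(8.650×10^6)²) = 3.300×10^7 N·mm.
d³ = 16×3.300×10^7/(π×74.81) = 2.246×10^6 mm³.
d = 131.0 mm.

d = 131 mm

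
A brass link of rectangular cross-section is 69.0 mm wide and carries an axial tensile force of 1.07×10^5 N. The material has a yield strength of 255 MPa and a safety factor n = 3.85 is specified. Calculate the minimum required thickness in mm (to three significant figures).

t = 23.4 mm

σ_allow = 255/3.85 = 66.23 MPa.
Required area A = F/σ_allow = 107000/66.23 = 1615 mm².
t = A/w = 1615/69.0 = 23.41 mm.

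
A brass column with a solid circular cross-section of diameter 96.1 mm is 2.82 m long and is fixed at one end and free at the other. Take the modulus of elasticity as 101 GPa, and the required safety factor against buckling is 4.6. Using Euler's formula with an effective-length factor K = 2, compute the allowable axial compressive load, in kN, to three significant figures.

P_allow = 28.5 kN

I = πd⁴/64 = π×96.1⁴/64 = 4.187×10^6 mm⁴.
Effective length L_e = KL = 2×2.82 m = 5640 mm.
Euler critical load P_cr = π²EI/L_e² = π²×101000×4.187×10^6/5640² = 131200 N.
P_allow = P_cr/n = 131200/4.6 = 28520 N.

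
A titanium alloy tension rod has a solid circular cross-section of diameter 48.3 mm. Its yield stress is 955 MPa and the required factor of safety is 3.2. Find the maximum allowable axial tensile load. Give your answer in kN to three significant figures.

F_allow = 547 kN

σ_allow = 955/3.2 = 298.4 MPa.
A = πd²/4 = π×48.3²/4 = 1832 mm².
F_allow = σ_allow × A = 298.4×1832 = 546800 N.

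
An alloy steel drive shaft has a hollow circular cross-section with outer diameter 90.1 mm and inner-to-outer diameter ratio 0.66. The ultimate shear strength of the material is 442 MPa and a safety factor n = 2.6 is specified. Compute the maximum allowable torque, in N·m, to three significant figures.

T_allow = 19800 N·m

τ_allow = 442/2.6 = 170.0 MPa.
For a hollow shaft T_allow = τ_allow·πd_o³(1−k⁴)/16 with 1−k⁴ = 0.8103, so πd_o³(1−k⁴)/16 = 116400 mm³.
T_allow = 170.0×116400 = 1.978×10^7 N·mm = 19780 N·m.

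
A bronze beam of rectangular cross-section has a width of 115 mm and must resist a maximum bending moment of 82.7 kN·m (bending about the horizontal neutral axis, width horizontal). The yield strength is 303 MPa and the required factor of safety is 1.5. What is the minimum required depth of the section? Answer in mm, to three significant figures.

σ_allow = 303/1.5 = 202.0 MPa.
For a rectangular section σ = 6M/(bh²), so h² = 6M/(b σ_allow) = 6×8.2700×10^7/(115×202.0) = 21360 mm².
h = 146.2 mm.

h = 146 mm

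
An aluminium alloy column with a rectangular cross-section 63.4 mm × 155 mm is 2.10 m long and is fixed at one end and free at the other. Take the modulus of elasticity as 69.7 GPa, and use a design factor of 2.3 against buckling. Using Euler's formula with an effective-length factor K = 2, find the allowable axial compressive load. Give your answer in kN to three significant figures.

P_allow = 55.8 kN

Buckling occurs about the weak axis: I_min = h·b³/12 = 155×63.4³/12 = 3.292×10^6 mm⁴ (b = 63.4 mm is the smaller dimension).
Effective length L_e = KL = 2×2.10 m = 4200 mm.
Euler critical load P_cr = π²EI/L_e² = π²×69700×3.292×10^6/4200² = 128400 N.
P_allow = P_cr/n = 128400/2.3 = 55810 N.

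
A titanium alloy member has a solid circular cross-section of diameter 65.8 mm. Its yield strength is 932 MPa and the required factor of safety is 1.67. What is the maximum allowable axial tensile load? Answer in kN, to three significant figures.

F_allow = 1900 kN

σ_allow = 932/1.67 = 558.1 MPa.
A = πd²/4 = π×65.8²/4 = 3400 mm².
F_allow = σ_allow × A = 558.1×3400 = 1.898×10^6 N.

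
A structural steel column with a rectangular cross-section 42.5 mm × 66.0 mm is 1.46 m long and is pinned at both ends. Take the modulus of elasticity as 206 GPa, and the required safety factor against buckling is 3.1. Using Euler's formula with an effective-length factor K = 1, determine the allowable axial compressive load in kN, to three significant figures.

Buckling occurs about the weak axis: I_min = h·b³/12 = 66.0×42.5³/12 = 422200 mm⁴ (b = 42.5 mm is the smaller dimension).
Effective length L_e = KL = 1×1.46 m = 1460 mm.
Euler critical load P_cr = π²EI/L_e² = π²×206000×422200/1460² = 402700 N.
P_allow = P_cr/n = 402700/3.1 = 129900 N.

P_allow = 130 kN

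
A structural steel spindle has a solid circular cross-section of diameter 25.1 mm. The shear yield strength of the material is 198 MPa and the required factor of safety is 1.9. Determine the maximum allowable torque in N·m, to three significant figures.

T_allow = 324 N·m

τ_allow = 198/1.9 = 104.2 MPa.
For a solid shaft T_allow = τ_allow·πd³/16; πd³/16 = π×25.1³/16 = 3105 mm³.
T_allow = 104.2×3105 = 323600 N·mm = 323.6 N·m.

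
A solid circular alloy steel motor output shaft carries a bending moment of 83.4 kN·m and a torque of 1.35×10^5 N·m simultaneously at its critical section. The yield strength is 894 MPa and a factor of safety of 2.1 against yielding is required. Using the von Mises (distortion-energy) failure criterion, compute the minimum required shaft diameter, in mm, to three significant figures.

d = 151 mm

σ_allow = σ_y/n = 894/2.1 = 425.7 MPa.
For a solid shaft σ_b = 32M/(πd³) and τ = 16T/(πd³), so the von Mises stress is σ' = (16/πd³)·√(4M²+3T²).
√(4M²+3T²) = √(4×(8.340×10^7)² + 3×(1.350×10^8)²) = 2.872×10^8 N·mm.
d³ = 16×2.872×10^8/(π×425.7) = 3.436×10^6 mm³.
d = 150.9 mm.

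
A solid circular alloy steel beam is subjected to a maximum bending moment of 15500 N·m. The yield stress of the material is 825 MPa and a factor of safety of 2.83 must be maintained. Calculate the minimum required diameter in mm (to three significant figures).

σ_allow = 825/2.83 = 291.5 MPa.
For a solid circular section σ = 32M/(πd³), so d³ = 32M/(π σ_allow) = 32×1.5500×10^7/(π×291.5) = 541600 mm³.
d = 81.51 mm.

d = 81.5 mm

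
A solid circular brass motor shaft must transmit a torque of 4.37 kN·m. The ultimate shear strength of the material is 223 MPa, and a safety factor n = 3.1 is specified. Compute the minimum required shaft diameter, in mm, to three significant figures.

d = 67.6 mm

Allowable shear stress τ_allow = 223/3.1 = 71.94 MPa.
For a solid shaft τ = 16T/(πd³), so d³ = 16T/(π τ_allow) = 16×4370000/(π×71.94) = 309400 mm³.
d = (309400)^(1/3) = 67.63 mm.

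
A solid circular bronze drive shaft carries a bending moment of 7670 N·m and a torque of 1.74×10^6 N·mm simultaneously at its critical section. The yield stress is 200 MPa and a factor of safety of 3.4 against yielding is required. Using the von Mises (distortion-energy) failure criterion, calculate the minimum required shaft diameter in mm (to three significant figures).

d = 111 mm

σ_allow = σ_y/n = 200/3.4 = 58.82 MPa.
For a solid shaft σ_b = 32M/(πd³) and τ = 16T/(πd³), so the von Mises stress is σ' = (16/πd³)·√(4M²+3T²).
√(4M²+3T²) = √(4×(7.670×10^6)² + 3×(1.740×10^6)²) = 1.563×10^7 N·mm.
d³ = 16×1.563×10^7/(π×58.82) = 1.354×10^6 mm³.
d = 110.6 mm.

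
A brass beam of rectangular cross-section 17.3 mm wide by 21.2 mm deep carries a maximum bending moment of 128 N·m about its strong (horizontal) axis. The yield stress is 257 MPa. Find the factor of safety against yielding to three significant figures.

n = 2.60

Section modulus S = bh²/6 = 17.3×21.2²/6 = 1296 mm³.
σ = M/S = 128000/1296 = 98.77 MPa.
n = 257/98.77 = 2.602.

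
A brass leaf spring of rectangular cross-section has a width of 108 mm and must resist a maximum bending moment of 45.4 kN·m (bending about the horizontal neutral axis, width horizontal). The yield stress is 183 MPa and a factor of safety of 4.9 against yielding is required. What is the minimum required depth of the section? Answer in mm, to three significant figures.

σ_allow = 183/4.9 = 37.35 MPa.
For a rectangular section σ = 6M/(bh²), so h² = 6M/(b σ_allow) = 6×4.5400×10^7/(108×37.35) = 67530 mm².
h = 259.9 mm.

h = 260 mm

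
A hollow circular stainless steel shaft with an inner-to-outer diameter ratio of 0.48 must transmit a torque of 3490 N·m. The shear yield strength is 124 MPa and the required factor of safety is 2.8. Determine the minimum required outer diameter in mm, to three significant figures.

τ_allow = 124/2.8 = 44.29 MPa.
For a hollow shaft τ = 16T/[πd_o³(1−k⁴)] with k = 0.48, so 1−k⁴ = 0.9469.
d_o³ = 16T/[π τ_allow (1−k⁴)] = 16×3490000/(π×44.29×0.9469) = 423900 mm³.
d_o = 75.12 mm.

d_o = 75.1 mm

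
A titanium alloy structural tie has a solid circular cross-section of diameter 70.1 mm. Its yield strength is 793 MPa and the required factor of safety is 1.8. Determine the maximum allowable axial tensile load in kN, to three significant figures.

σ_allow = 793/1.8 = 440.6 MPa.
A = πd²/4 = π×70.1²/4 = 3859 mm².
F_allow = σ_allow × A = 440.6×3859 = 1.700×10^6 N.

F_allow = 1700 kN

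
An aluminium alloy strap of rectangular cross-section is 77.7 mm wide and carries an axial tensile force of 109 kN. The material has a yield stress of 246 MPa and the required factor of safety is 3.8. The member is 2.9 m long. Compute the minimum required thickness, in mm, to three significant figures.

t = 21.7 mm

σ_allow = 246/3.8 = 64.74 MPa.
Required area A = F/σ_allow = 109000/64.74 = 1684 mm².
t = A/w = 1684/77.7 = 21.67 mm.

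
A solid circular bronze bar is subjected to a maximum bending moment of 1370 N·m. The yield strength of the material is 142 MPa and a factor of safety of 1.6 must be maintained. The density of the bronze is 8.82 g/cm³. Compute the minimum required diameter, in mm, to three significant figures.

σ_allow = 142/1.6 = 88.75 MPa.
For a solid circular section σ = 32M/(πd³), so d³ = 32M/(π σ_allow) = 32×1370000/(π×88.75) = 157200 mm³.
d = 53.97 mm.

d = 54.0 mm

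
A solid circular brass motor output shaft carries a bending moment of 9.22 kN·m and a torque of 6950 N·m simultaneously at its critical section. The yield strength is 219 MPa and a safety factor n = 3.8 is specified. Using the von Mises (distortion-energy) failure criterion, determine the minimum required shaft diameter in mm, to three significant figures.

d = 125 mm

σ_allow = σ_y/n = 219/3.8 = 57.63 MPa.
For a solid shaft σ_b = 32M/(πd³) and τ = 16T/(πd³), so the von Mises stress is σ' = (16/πd³)·√(4M²+3T²).
√(4M²+3T²) = √(4×(9.220×10^6)² + 3×(6.950×10^6)²) = 2.202×10^7 N·mm.
d³ = 16×2.202×10^7/(π×57.63) = 1.946×10^6 mm³.
d = 124.8 mm.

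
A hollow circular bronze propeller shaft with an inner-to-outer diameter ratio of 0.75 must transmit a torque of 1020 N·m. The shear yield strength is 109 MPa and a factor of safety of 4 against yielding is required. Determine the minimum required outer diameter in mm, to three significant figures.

τ_allow = 109/4 = 27.25 MPa.
For a hollow shaft τ = 16T/[πd_o³(1−k⁴)] with k = 0.75, so 1−k⁴ = 0.6836.
d_o³ = 16T/[π τ_allow (1−k⁴)] = 16×1020000/(π×27.25×0.6836) = 278900 mm³.
d_o = 65.33 mm.

d_o = 65.3 mm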